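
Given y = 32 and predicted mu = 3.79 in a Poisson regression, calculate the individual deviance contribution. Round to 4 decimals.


Compute y*ln(y/mu) = 32*ln(32/3.79) = 32*2.133370 = 68.267840.
y - mu = 28.21.
D = 2*(68.267840 - (28.21)) = 80.115680, which rounds to 80.1157.

80.1157


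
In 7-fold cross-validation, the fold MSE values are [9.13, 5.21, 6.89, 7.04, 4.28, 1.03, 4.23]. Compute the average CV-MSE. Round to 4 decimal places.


Add all fold MSEs: 37.8100.
Divide by k = 7: 37.8100/7 = 5.4014.

5.4014


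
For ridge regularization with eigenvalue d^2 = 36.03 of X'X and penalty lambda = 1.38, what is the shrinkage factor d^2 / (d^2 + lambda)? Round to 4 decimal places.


Denominator = d^2 + lambda = 36.03 + 1.38 = 37.4100.
Shrinkage = 36.03 / 37.4100 = 0.9631.

0.9631


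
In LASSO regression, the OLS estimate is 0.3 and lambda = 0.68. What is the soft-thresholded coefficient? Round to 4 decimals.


|beta_OLS| = 0.3.
lambda = 0.68.
Since |beta| <= lambda, the coefficient is set to 0.
Result = 0.0000.

0.0000


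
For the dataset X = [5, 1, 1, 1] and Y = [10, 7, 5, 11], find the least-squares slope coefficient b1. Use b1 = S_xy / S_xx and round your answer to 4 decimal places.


Calculate xbar = 2.0000, ybar = 8.2500.
S_xx = 12.0000, S_xy = 7.0000.
Using b1 = S_xy / S_xx = 7.0000 / 12.0000, we get b1 = 0.5833.

0.5833


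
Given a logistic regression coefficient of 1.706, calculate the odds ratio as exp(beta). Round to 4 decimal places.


Odds ratio = exp(beta) = exp(1.706).
= 5.5069.

5.5069


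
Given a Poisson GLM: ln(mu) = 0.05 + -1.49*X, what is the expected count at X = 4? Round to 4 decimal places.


Linear predictor: eta = 0.05 + (-1.49)(4) = -5.9100.
Expected count: mu = exp(-5.9100) = 0.0027.

0.0027


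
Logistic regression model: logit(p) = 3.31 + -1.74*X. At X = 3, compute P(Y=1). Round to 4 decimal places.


z = 3.31 + -1.74 * 3 = -1.9100.
Sigmoid: P = 1 / (1 + exp(1.9100)) = 0.1290.

0.1290


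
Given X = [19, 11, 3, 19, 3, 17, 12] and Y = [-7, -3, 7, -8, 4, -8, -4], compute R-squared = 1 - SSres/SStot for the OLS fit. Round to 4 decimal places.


The fitted line is Y = 7.3976 + -0.8427*X.
SSres = 12.3482, SStot = 215.4286.
R^2 = 1 - SSres/SStot = 0.9427.

0.9427


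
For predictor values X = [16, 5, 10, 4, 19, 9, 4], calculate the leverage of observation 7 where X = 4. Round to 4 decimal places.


Mean of X: xbar = 9.5714.
SXX = 213.7143.
For X = 4: h = 1/7 + (4 - 9.5714)^2/213.7143 = 0.2881.

0.2881


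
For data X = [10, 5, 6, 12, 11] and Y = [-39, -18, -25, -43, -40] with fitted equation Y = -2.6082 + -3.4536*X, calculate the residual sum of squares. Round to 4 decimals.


For each point, residual = actual - predicted.
Residuals: [-1.8558, 1.8762, -1.6702, 1.0514, 0.5978].
Sum of squared residuals = 11.2165.

11.2165


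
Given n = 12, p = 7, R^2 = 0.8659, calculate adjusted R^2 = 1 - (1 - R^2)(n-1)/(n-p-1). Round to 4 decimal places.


Using the formula:
(1 - 0.8659) = 0.1341.
Multiply by 11/4: 0.1341 * 11 = 1.4751, then 1.4751 / 4 = 0.3688.
Adj R^2 = 1 - 0.3688 = 0.6312.

0.6312


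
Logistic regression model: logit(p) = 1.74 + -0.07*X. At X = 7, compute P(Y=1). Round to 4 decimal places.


z = 1.74 + -0.07 * 7 = 1.2500.
Sigmoid: P = 1 / (1 + exp(-1.2500)) = 0.7773.

0.7773


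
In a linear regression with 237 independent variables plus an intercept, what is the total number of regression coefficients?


Total coefficients = number of predictors + 1 (for the intercept).
= 237 + 1 = 238.

238


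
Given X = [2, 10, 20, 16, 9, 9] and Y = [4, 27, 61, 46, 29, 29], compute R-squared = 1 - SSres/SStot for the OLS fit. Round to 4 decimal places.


Fit the OLS line: b0 = -1.0068, b1 = 3.0612.
SSres = 24.5986.
SStot = 1861.3333.
R^2 = 1 - 24.5986/1861.3333 = 0.9868.

0.9868


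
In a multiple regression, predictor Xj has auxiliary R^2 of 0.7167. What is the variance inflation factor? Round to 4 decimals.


Using VIF = 1/(1 - R^2_j):
1 - 0.7167 = 0.2833.
VIF = 3.5298.

3.5298


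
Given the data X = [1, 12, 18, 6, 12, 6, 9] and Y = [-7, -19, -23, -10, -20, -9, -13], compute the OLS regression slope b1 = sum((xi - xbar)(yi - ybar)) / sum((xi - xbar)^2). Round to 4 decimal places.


First compute the means: xbar = 9.1429, ybar = -14.4286.
Then S_xx = sum((xi - xbar)^2) = 180.8571.
S_xy = sum((xi - xbar)(yi - ybar)) = -196.5714.
b1 = S_xy / S_xx = -196.5714 / 180.8571 = -1.0869.

-1.0869


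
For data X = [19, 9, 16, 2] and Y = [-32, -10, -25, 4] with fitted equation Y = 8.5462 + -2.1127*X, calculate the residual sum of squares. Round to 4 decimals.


Predicted values from Y = 8.5462 + -2.1127*X.
Residuals: [-0.4049, 0.4681, 0.2570, -0.3208].
SSres = 0.5520.

0.5520


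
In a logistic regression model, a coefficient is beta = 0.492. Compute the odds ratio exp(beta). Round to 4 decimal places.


Odds ratio = exp(beta) = exp(0.492).
= 1.6356.

1.6356


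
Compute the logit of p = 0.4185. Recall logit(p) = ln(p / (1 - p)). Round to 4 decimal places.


The odds are p/(1-p) = 0.4185 / 0.5815 = 0.7197.
logit(p) = ln(0.7197) = -0.3289.

-0.3289


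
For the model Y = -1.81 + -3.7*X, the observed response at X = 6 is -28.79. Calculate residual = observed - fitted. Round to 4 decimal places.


Predicted = -1.81 + -3.7 * 6 = -24.0100.
Residual = -28.79 - -24.0100 = -4.7800.

-4.7800


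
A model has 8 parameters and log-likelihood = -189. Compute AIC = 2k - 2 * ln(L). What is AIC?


AIC = 2*8 - 2*(-189).
= 16 + 378 = 394.

394


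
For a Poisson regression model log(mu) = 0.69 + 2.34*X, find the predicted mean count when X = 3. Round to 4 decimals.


Compute eta = 0.69 + 2.34 * 3 = 7.7100.
Apply inverse link: mu = e^7.7100 = 2230.5423.

2230.5423


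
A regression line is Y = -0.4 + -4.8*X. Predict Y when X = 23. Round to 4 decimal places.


Substitute X = 23 into the equation:
Y = -0.4 + -4.8 * 23 = -0.4 + -110.4000 = -110.8000.

-110.8000


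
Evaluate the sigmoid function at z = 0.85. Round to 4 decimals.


exp(-0.8500) = 0.4274.
1 + exp(-z) = 1.4274.
sigmoid = 1/1.4274 = 0.7006.

0.7006


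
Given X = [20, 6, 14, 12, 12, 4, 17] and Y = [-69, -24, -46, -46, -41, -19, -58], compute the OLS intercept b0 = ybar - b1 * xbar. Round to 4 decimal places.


First find the slope: b1 = -3.0837.
Means: xbar = 12.1429, ybar = -43.2857.
b0 = ybar - b1 * xbar = -43.2857 - -3.0837 * 12.1429 = -5.8407.

-5.8407


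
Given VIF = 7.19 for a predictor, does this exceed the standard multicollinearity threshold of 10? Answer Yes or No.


Check: VIF = 7.19 vs threshold = 10.
Since 7.19 < 10, the answer is No.

No


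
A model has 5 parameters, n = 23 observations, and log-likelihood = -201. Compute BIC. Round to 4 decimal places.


k * ln(n) = 5 * ln(23) = 5 * 3.135494 = 15.677470.
-2 * loglik = -2 * (-201) = 402.
BIC = 15.677470 + 402 = 417.677470, which rounds to 417.6775.

417.6775


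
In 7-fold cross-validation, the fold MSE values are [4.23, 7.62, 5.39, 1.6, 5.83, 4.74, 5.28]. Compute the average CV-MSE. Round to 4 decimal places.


Sum of fold MSEs = 34.6900.
Average = 34.6900 / 7 = 4.9557.

4.9557


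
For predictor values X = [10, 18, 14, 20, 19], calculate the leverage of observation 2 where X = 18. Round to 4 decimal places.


n = 5, xbar = 16.2000.
SXX = sum((xi - xbar)^2) = 68.8000.
h = 1/5 + (18 - 16.2000)^2 / 68.8000 = 0.2471.

0.2471


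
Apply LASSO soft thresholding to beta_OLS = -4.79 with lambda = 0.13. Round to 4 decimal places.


Absolute value: |-4.79| = 4.79.
Compare to lambda = 0.13.
Since |beta| > lambda, coefficient = sign(beta)*(|beta| - lambda) = -4.6600.

-4.6600


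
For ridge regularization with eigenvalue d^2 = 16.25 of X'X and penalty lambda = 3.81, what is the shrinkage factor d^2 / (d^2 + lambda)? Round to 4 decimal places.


Denominator = d^2 + lambda = 16.25 + 3.81 = 20.0600.
Shrinkage = 16.25 / 20.0600 = 0.8101.

0.8101


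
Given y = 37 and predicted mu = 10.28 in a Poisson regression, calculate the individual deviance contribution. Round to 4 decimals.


Compute y*ln(y/mu) = 37*ln(37/10.28) = 37*1.280718 = 47.386566.
y - mu = 26.72.
D = 2*(47.386566 - (26.72)) = 41.333132, which rounds to 41.3331.

41.3331


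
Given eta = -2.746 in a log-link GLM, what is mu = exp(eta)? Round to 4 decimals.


The inverse log link gives:
mu = exp(-2.746) = 0.0642.

0.0642


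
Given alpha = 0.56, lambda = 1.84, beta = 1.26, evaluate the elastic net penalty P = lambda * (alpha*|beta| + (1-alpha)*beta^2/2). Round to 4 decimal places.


alpha * |beta| = 0.56 * 1.26 = 0.7056.
(1-alpha) * beta^2/2 = 0.44 * 1.5876/2 = 0.3493.
Total = 1.84 * (0.7056 + 0.3493) = 1.9410.

1.9410


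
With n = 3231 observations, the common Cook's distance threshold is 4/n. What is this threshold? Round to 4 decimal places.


The threshold is 4/n.
4/3231 = 0.0012.

0.0012


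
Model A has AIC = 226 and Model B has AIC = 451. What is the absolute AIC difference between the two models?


|AIC_A - AIC_B| = |226 - 451| = 225.
Model A is preferred (lower AIC).

225


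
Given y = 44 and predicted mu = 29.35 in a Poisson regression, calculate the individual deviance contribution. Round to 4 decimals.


Compute y*ln(y/mu) = 44*ln(44/29.35) = 44*0.404897 = 17.815468.
y - mu = 14.65.
D = 2*(17.815468 - (14.65)) = 6.330936, which rounds to 6.3309.

6.3309


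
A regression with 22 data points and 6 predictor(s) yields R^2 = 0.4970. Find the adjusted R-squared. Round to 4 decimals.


Using the formula:
(1 - 0.4970) = 0.5030.
Multiply by 21/15: 0.5030 * 21 = 10.5630, then 10.5630 / 15 = 0.7042.
Adj R^2 = 1 - 0.7042 = 0.2958.

0.2958


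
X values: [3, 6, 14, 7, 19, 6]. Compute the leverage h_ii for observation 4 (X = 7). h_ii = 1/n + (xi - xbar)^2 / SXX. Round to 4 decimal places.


Mean of X: xbar = 9.1667.
SXX = 182.8333.
For X = 7: h = 1/6 + (7 - 9.1667)^2/182.8333 = 0.1923.

0.1923


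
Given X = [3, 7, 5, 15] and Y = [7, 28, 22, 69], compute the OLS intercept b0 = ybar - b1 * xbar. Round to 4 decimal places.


First find the slope: b1 = 5.0241.
Means: xbar = 7.5000, ybar = 31.5000.
b0 = ybar - b1 * xbar = 31.5000 - 5.0241 * 7.5000 = -6.1807.

-6.1807


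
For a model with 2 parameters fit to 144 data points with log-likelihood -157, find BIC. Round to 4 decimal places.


Compute k*ln(n) = 2*ln(144) = 2*4.969813 = 9.939626.
Then -2*loglik = 314.
BIC = 9.939626 + 314 = 323.939626, which rounds to 323.9396.

323.9396


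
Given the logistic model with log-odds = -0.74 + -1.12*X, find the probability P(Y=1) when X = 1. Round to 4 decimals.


Linear predictor: z = -0.74 + -1.12 * 1 = -1.8600.
P = 1/(1 + exp(1.8600)) = 1/(1 + 6.4237) = 0.1347.

0.1347


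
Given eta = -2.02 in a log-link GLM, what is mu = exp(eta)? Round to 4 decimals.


Apply the inverse link:
mu = e^-2.02 = 0.1327.

0.1327


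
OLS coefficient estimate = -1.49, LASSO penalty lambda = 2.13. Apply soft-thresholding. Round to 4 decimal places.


Check: |-1.49| = 1.49 vs lambda = 2.13.
Since |beta| <= lambda, the coefficient is set to 0.
Soft-thresholded coefficient = 0.0000.

0.0000


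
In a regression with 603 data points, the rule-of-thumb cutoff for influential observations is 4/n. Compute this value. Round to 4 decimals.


The threshold is 4/n.
4/603 = 0.0066.

0.0066


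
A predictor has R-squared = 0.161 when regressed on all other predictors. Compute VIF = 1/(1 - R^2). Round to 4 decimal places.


Denominator: 1 - 0.161 = 0.839.
VIF = 1 / 0.839 = 1.1919.

1.1919


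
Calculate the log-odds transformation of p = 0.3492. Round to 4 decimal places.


1 - p = 0.6508.
p/(1-p) = 0.5366.
logit = ln(0.5366) = -0.6226.

-0.6226


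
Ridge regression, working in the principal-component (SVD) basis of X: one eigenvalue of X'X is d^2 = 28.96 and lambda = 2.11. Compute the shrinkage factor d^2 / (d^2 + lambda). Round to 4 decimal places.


d^2 + lambda = 28.96 + 2.11 = 31.0700.
Shrinkage factor = 28.96/31.0700 = 0.9321.

0.9321


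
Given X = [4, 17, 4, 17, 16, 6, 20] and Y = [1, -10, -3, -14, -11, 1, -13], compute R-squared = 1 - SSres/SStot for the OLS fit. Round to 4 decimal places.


The fitted line is Y = 3.5306 + -0.8776*X.
SSres = 27.5918, SStot = 254.0000.
R^2 = 1 - SSres/SStot = 0.8914.

0.8914


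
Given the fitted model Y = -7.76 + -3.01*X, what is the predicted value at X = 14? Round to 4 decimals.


Plug X = 14 into Y = -7.76 + -3.01*X:
Y = -7.76 + -42.1400 = -49.9000.

-49.9000


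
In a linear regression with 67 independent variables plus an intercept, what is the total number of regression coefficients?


Each predictor gets one coefficient, plus one intercept.
Total parameters = 67 + 1 = 68.

68


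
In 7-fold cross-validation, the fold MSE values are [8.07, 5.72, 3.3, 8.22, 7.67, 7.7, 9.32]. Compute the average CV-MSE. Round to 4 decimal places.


Sum of fold MSEs = 50.0000.
Average = 50.0000 / 7 = 7.1429.

7.1429


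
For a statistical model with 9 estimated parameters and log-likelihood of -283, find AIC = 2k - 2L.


Compute:
2k = 2*9 = 18.
-2*loglik = -2*(-283) = 566.
AIC = 18 + 566 = 584.

584


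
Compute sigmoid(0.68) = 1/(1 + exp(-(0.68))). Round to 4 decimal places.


First, exp(-0.6800) = 0.5066.
Then sigma(z) = 1/(1 + 0.5066) = 0.6637.

0.6637


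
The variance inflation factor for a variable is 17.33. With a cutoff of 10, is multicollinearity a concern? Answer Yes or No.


Compare VIF = 17.33 to the threshold of 10.
17.33 >= 10, so the answer is Yes.

Yes


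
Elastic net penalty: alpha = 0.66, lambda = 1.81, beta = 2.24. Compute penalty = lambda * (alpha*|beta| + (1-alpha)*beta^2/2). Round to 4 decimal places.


Compute:
L1 = 0.66 * 2.24 = 1.4784.
L2 = 0.34 * 2.24^2 / 2 = 0.8530.
Penalty = 1.81 * (1.4784 + 0.8530) = 4.2198.

4.2198


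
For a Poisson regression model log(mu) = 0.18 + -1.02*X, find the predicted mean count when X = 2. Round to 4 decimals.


Compute eta = 0.18 + -1.02 * 2 = -1.8600.
Apply inverse link: mu = e^-1.8600 = 0.1557.

0.1557


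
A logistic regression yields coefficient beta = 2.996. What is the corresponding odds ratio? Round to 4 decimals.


Odds ratio = exp(beta) = exp(2.996).
= 20.0054.

20.0054


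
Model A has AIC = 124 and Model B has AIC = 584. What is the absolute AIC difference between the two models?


Compute |124 - 584| = 460.
Model A has the smaller AIC.

460


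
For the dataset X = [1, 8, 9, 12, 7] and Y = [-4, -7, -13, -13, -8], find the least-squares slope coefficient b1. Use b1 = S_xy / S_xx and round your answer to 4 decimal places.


Calculate xbar = 7.4000, ybar = -9.0000.
S_xx = 65.2000, S_xy = -56.0000.
Using b1 = S_xy / S_xx = -56.0000 / 65.2000, we get b1 = -0.8589.

-0.8589


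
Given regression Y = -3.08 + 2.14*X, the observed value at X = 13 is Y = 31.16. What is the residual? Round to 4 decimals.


Compute yhat = -3.08 + (2.14)(13) = 24.7400.
Residual = actual - predicted = 31.16 - 24.7400 = 6.4200.

6.4200


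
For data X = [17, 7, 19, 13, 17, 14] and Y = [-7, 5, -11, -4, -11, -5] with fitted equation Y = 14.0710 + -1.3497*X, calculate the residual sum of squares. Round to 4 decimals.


For each point, residual = actual - predicted.
Residuals: [1.8739, 0.3769, 0.5733, -0.5249, -2.1261, -0.1752].
Sum of squared residuals = 8.8087.

8.8087


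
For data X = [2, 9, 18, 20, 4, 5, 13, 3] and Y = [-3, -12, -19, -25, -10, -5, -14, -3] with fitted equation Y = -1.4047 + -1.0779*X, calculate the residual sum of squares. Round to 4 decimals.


Predicted values from Y = -1.4047 + -1.0779*X.
Residuals: [0.5605, -0.8942, 1.8069, -2.0373, -4.2837, 1.7942, 1.4174, 1.6384].
SSres = 34.7918.

34.7918


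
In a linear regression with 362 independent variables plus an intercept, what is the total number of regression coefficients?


Each predictor gets one coefficient, plus one intercept.
Total parameters = 362 + 1 = 363.

363


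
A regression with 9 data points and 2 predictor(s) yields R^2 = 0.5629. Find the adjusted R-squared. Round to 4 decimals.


Adjusted R^2 = 1 - (1 - R^2) * (n-1)/(n-p-1).
(1 - R^2) = 0.4371.
(n-1)/(n-p-1) = 8/6.
(1 - R^2) * (n-1) = 0.4371 * 8 = 3.4968.
Divide by (n-p-1): 3.4968 / 6 = 0.5828.
Adj R^2 = 1 - 0.5828 = 0.4172.

0.4172


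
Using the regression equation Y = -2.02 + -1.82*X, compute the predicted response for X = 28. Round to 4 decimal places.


Plug X = 28 into Y = -2.02 + -1.82*X:
Y = -2.02 + -50.9600 = -52.9800.

-52.9800


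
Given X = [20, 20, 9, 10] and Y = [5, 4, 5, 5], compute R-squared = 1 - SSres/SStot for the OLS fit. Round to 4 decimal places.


Fit the OLS line: b0 = 5.4492, b1 = -0.0474.
SSres = 0.5011.
SStot = 0.7500.
R^2 = 1 - 0.5011/0.7500 = 0.3318.

0.3318


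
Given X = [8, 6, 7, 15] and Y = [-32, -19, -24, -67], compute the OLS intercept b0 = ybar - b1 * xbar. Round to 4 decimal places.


First find the slope: b1 = -5.3000.
Means: xbar = 9.0000, ybar = -35.5000.
b0 = ybar - b1 * xbar = -35.5000 - -5.3000 * 9.0000 = 12.2000.

12.2000


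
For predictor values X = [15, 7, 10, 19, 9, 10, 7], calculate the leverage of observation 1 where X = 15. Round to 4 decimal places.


Compute xbar = 11.0000 with n = 7 observations.
SXX = 118.0000.
Leverage = 1/7 + (15 - 11.0000)^2/118.0000 = 0.2785.

0.2785


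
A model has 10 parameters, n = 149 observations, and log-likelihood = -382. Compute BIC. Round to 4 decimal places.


Compute k*ln(n) = 10*ln(149) = 10*5.003946 = 50.039460.
Then -2*loglik = 764.
BIC = 50.039460 + 764 = 814.039460, which rounds to 814.0395.

814.0395


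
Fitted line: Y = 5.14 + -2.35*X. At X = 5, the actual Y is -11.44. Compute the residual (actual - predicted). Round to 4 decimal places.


Fitted value at X = 5 is yhat = 5.14 + -2.35*5 = -6.6100.
Residual = -11.44 - -6.6100 = -4.8300.

-4.8300


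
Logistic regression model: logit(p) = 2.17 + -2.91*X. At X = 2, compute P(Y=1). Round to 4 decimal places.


Compute z = 2.17 + (-2.91)(2) = -3.6500.
exp(-z) = 38.4747.
P = 1/(1 + 38.4747) = 0.0253.

0.0253


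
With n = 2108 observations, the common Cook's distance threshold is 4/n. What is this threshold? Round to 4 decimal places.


Using the rule of thumb:
Threshold = 4 / 2108 = 0.0019.

0.0019


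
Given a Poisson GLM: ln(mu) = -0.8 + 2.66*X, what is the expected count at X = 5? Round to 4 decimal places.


Compute eta = -0.8 + 2.66 * 5 = 12.5000.
Apply inverse link: mu = e^12.5000 = 268337.2865.

268337.2865


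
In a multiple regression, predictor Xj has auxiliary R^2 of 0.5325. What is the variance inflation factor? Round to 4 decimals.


Denominator: 1 - 0.5325 = 0.4675.
VIF = 1 / 0.4675 = 2.1390.

2.1390


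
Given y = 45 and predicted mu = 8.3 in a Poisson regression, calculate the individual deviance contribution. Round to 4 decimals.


First: ln(45/8.3) = 1.690407.
Then: 45 * 1.690407 = 76.068315.
y - mu = 45 - 8.3 = 36.7.
D = 2(76.068315 - 36.7) = 78.736630, which rounds to 78.7366.

78.7366


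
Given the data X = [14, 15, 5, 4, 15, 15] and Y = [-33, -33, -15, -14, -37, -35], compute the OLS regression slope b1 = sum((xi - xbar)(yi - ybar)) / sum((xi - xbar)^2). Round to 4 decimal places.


The sample means are xbar = 11.3333 and ybar = -27.8333.
Compute S_xx = 141.3333 and S_xy = -275.3333.
Slope b1 = S_xy / S_xx = -275.3333 / 141.3333 = -1.9481.

-1.9481


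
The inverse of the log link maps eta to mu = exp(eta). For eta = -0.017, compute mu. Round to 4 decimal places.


Apply the inverse link:
mu = e^-0.017 = 0.9831.

0.9831


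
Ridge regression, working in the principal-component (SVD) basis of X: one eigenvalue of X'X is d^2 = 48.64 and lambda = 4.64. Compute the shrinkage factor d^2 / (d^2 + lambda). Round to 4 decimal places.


d^2 + lambda = 48.64 + 4.64 = 53.2800.
Shrinkage factor = 48.64/53.2800 = 0.9129.

0.9129


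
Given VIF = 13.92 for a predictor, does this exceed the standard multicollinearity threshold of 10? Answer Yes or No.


Check: VIF = 13.92 vs threshold = 10.
Since 13.92 >= 10, the answer is Yes.

Yes


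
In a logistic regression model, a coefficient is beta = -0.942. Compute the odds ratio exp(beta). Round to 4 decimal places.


The odds ratio is computed as:
OR = e^(-0.942) = 0.3898.

0.3898


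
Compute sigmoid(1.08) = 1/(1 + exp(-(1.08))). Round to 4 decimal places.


Compute exp(-1.0800) = 0.3396.
Sigmoid = 1 / (1 + 0.3396) = 1 / 1.3396 = 0.7465.

0.7465


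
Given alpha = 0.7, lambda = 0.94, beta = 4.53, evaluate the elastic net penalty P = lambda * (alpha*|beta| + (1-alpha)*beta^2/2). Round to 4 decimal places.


alpha * |beta| = 0.7 * 4.53 = 3.1710.
(1-alpha) * beta^2/2 = 0.3 * 20.5209/2 = 3.0781.
Total = 0.94 * (3.1710 + 3.0781) = 5.8742.

5.8742


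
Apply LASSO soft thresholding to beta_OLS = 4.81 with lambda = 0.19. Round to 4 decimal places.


|beta_OLS| = 4.81.
lambda = 0.19.
Since |beta| > lambda, coefficient = sign(beta)*(|beta| - lambda) = 4.6200.
Result = 4.6200.

4.6200


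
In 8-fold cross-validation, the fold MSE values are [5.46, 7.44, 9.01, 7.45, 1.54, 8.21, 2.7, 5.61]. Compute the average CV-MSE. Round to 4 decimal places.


Sum of fold MSEs = 47.4200.
Average = 47.4200 / 8 = 5.9275.

5.9275


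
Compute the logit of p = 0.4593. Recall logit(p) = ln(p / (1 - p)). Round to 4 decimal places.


1 - p = 0.5407.
p/(1-p) = 0.8495.
logit = ln(0.8495) = -0.1632.

-0.1632


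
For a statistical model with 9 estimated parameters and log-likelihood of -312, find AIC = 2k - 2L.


AIC = 2k - 2*loglik = 2(9) - 2(-312).
= 18 + 624 = 642.

642


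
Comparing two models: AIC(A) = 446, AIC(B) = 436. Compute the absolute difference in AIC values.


Compute |446 - 436| = 10.
Model B has the smaller AIC.

10


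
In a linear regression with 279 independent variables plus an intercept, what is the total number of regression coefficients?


Each predictor gets one coefficient, plus one intercept.
Total parameters = 279 + 1 = 280.

280


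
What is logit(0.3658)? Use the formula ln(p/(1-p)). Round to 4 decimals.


The odds are p/(1-p) = 0.3658 / 0.6342 = 0.5768.
logit(p) = ln(0.5768) = -0.5503.

-0.5503


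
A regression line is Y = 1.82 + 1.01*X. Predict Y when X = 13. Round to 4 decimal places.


Substitute X = 13 into the equation:
Y = 1.82 + 1.01 * 13 = 1.82 + 13.1300 = 14.9500.

14.9500


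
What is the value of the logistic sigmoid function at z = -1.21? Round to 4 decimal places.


First, exp(1.2100) = 3.3535.
Then sigma(z) = 1/(1 + 3.3535) = 0.2297.

0.2297


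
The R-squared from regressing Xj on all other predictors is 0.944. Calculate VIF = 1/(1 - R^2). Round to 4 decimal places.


VIF = 1 / (1 - 0.944).
= 1 / 0.056 = 17.8571.

17.8571


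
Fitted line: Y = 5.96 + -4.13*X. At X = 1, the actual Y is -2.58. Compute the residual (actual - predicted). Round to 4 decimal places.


Fitted value at X = 1 is yhat = 5.96 + -4.13*1 = 1.8300.
Residual = -2.58 - 1.8300 = -4.4100.

-4.4100


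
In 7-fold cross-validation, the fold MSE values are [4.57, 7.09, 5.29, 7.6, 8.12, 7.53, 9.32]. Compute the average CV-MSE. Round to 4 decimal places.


Add all fold MSEs: 49.5200.
Divide by k = 7: 49.5200/7 = 7.0743.

7.0743


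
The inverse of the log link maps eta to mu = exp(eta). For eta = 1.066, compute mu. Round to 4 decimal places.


Apply the inverse link:
mu = e^1.066 = 2.9037.

2.9037


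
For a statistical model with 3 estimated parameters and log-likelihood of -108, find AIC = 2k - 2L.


AIC = 2*3 - 2*(-108).
= 6 + 216 = 222.

222


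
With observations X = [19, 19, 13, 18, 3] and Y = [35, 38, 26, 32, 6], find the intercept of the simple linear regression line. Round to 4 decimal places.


Compute b1 = 1.8494 from the OLS formula.
With xbar = 14.4000 and ybar = 27.4000, the intercept is:
b0 = 27.4000 - 1.8494 * 14.4000 = 0.7692.

0.7692


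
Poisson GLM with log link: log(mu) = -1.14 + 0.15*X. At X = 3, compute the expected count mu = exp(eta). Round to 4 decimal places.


Linear predictor: eta = -1.14 + (0.15)(3) = -0.6900.
Expected count: mu = exp(-0.6900) = 0.5016.

0.5016


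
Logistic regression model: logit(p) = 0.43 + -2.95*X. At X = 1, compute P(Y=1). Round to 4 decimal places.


Linear predictor: z = 0.43 + -2.95 * 1 = -2.5200.
P = 1/(1 + exp(2.5200)) = 1/(1 + 12.4286) = 0.0745.

0.0745


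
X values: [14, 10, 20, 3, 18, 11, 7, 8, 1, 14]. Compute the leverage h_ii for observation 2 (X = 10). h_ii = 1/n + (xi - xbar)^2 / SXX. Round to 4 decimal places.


Compute xbar = 10.6000 with n = 10 observations.
SXX = 336.4000.
Leverage = 1/10 + (10 - 10.6000)^2/336.4000 = 0.1011.

0.1011


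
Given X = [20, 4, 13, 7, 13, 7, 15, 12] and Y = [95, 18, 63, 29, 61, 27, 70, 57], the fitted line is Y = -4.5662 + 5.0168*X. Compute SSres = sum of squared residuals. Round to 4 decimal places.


Compute predicted values, then residuals = yi - yhat_i.
Residuals: [-0.7698, 2.4990, 2.3478, -1.5514, 0.3478, -3.5514, -0.6858, 1.3646].
SSres = sum(residual^2) = 29.8225.

29.8225


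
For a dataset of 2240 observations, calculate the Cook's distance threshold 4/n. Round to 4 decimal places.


Using the rule of thumb:
Threshold = 4 / 2240 = 0.0018.

0.0018


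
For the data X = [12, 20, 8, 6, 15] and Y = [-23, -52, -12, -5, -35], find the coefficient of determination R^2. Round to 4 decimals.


The fitted line is Y = 15.4231 + -3.3462*X.
SSres = 3.8462, SStot = 1401.2000.
R^2 = 1 - SSres/SStot = 0.9973.

0.9973


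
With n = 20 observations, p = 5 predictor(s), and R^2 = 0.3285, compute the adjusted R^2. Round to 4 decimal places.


Using the formula:
(1 - 0.3285) = 0.6715.
Multiply by 19/14: 0.6715 * 19 = 12.7585, then 12.7585 / 14 = 0.9113.
Adj R^2 = 1 - 0.9113 = 0.0887.

0.0887


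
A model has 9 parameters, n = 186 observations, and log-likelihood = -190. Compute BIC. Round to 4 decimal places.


ln(186) = 5.225747.
k * ln(n) = 9 * 5.225747 = 47.031723.
-2L = 380.
BIC = 47.031723 + 380 = 427.031723, which rounds to 427.0317.

427.0317


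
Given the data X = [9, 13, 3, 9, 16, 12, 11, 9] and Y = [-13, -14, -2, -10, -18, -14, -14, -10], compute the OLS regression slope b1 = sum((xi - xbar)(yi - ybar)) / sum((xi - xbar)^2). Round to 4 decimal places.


First compute the means: xbar = 10.2500, ybar = -11.8750.
Then S_xx = sum((xi - xbar)^2) = 101.5000.
S_xy = sum((xi - xbar)(yi - ybar)) = -121.2500.
b1 = S_xy / S_xx = -121.2500 / 101.5000 = -1.1946.

-1.1946


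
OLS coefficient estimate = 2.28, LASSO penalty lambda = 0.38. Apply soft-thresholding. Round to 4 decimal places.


|beta_OLS| = 2.28.
lambda = 0.38.
Since |beta| > lambda, coefficient = sign(beta)*(|beta| - lambda) = 1.9000.
Result = 1.9000.

1.9000


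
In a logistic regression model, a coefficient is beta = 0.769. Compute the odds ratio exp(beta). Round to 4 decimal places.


Odds ratio = exp(beta) = exp(0.769).
= 2.1576.

2.1576


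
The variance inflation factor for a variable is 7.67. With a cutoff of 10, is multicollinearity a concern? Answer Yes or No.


Compare VIF = 7.67 to the threshold of 10.
7.67 < 10, so the answer is No.

No


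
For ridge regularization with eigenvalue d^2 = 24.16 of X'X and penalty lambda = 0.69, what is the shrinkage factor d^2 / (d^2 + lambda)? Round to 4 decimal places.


d^2 + lambda = 24.16 + 0.69 = 24.8500.
Shrinkage factor = 24.16/24.8500 = 0.9722.

0.9722


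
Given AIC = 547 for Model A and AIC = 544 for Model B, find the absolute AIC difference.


Compute |547 - 544| = 3.
Model B has the smaller AIC.

3


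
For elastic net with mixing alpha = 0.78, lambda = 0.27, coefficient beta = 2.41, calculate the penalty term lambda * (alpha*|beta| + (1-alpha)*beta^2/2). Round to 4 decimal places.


L1 component = 0.78 * |2.41| = 1.8798.
L2 component = 0.22 * 2.41^2 / 2 = 0.6389.
Penalty = 0.27 * (1.8798 + 0.6389) = 0.27 * 2.5187 = 0.6800.

0.6800


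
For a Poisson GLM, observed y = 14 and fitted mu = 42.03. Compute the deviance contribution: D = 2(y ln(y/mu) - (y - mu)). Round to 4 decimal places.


y/mu = 14/42.03 = 0.333095 (approx.), and ln(14/42.03) = -1.099326.
y * ln(y/mu) = 14 * -1.099326 = -15.390564.
y - mu = -28.03.
D = 2 * (-15.390564 - -28.03) = 25.278872, which rounds to 25.2789.

25.2789


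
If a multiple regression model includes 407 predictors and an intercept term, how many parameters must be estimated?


Each predictor gets one coefficient, plus one intercept.
Total parameters = 407 + 1 = 408.

408


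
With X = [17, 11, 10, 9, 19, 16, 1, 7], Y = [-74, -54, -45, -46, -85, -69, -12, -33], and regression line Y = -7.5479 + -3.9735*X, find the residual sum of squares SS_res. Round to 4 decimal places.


For each point, residual = actual - predicted.
Residuals: [1.0974, -2.7436, 2.2829, -2.6906, -1.9556, 2.1239, -0.4786, 2.3624].
Sum of squared residuals = 35.3279.

35.3279


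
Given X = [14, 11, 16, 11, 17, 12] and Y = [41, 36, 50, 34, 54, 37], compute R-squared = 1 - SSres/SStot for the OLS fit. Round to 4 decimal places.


After computing the OLS fit (b0=0.0896, b1=3.1045):
SSres = 11.1343, SStot = 334.0000.
R^2 = 1 - 11.1343/334.0000 = 0.9667.

0.9667


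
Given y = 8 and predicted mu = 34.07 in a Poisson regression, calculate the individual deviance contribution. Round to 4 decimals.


y/mu = 8/34.07 = 0.234811 (approx.), and ln(8/34.07) = -1.448976.
y * ln(y/mu) = 8 * -1.448976 = -11.591808.
y - mu = -26.07.
D = 2 * (-11.591808 - -26.07) = 28.956384, which rounds to 28.9564.

28.9564


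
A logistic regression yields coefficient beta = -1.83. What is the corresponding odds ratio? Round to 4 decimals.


Odds ratio = exp(beta) = exp(-1.83).
= 0.1604.

0.1604


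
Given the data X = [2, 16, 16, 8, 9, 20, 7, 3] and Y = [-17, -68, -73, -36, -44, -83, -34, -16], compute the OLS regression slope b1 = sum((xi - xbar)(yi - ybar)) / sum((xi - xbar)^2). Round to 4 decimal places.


Calculate xbar = 10.1250, ybar = -46.3750.
S_xx = 298.8750, S_xy = -1163.6250.
Using b1 = S_xy / S_xx = -1163.6250 / 298.8750, we get b1 = -3.8934.

-3.8934


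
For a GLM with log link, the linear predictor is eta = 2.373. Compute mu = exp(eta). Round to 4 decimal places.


mu = exp(eta) = exp(2.373).
= 10.7295.

10.7295


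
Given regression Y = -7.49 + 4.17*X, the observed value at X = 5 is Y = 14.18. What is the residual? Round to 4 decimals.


Predicted = -7.49 + 4.17 * 5 = 13.3600.
Residual = 14.18 - 13.3600 = 0.8200.

0.8200


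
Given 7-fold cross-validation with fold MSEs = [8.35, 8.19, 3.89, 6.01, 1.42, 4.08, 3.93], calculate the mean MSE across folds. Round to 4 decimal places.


Add all fold MSEs: 35.8700.
Divide by k = 7: 35.8700/7 = 5.1243.

5.1243


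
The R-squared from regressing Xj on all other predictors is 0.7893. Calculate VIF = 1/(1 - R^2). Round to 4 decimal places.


Denominator: 1 - 0.7893 = 0.2107.
VIF = 1 / 0.2107 = 4.7461.

4.7461


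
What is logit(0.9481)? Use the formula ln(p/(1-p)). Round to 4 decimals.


Compute the odds: 0.9481/0.0519 = 18.2678.
Take the natural log: ln(18.2678) = 2.9051.

2.9051


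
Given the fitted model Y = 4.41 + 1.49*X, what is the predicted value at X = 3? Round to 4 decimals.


Substitute X = 3 into the equation:
Y = 4.41 + 1.49 * 3 = 4.41 + 4.4700 = 8.8800.

8.8800


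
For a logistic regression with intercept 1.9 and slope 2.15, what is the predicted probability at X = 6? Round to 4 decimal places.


Compute z = 1.9 + (2.15)(6) = 14.8000.
exp(-z) = 0.0000.
P = 1/(1 + 0.0000) = 1.0000.

1.0000


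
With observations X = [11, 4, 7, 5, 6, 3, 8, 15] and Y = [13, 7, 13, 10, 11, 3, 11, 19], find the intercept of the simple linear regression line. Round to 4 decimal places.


The slope is b1 = 1.0774.
Sample means are xbar = 7.3750 and ybar = 10.8750.
Intercept: b0 = 10.8750 - (1.0774)(7.3750) = 2.9295.

2.9295


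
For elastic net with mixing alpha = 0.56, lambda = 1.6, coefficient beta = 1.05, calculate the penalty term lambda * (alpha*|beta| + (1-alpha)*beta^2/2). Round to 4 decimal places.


L1 component = 0.56 * |1.05| = 0.5880.
L2 component = 0.44 * 1.05^2 / 2 = 0.2426.
Penalty = 1.6 * (0.5880 + 0.2426) = 1.6 * 0.8306 = 1.3289.

1.3289


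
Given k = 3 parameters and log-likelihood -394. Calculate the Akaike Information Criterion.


AIC = 2k - 2*loglik = 2(3) - 2(-394).
= 6 + 788 = 794.

794


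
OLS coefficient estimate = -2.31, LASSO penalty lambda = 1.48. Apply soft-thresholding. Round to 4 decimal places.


|beta_OLS| = 2.31.
lambda = 1.48.
Since |beta| > lambda, coefficient = sign(beta)*(|beta| - lambda) = -0.8300.
Result = -0.8300.

-0.8300


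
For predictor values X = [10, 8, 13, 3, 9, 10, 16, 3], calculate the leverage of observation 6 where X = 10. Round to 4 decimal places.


n = 8, xbar = 9.0000.
SXX = sum((xi - xbar)^2) = 140.0000.
h = 1/8 + (10 - 9.0000)^2 / 140.0000 = 0.1321.

0.1321


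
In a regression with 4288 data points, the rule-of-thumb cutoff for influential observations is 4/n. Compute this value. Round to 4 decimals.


Using the rule of thumb:
Threshold = 4 / 4288 = 0.0009.

0.0009


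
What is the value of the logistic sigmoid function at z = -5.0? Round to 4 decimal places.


Compute exp(5.0000) = 148.4132.
Sigmoid = 1 / (1 + 148.4132) = 1 / 149.4132 = 0.0067.

0.0067


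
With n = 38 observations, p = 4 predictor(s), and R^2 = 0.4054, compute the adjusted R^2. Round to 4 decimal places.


Using the formula:
(1 - 0.4054) = 0.5946.
Multiply by 37/33: 0.5946 * 37 = 22.0002, then 22.0002 / 33 = 0.6667.
Adj R^2 = 1 - 0.6667 = 0.3333.

0.3333


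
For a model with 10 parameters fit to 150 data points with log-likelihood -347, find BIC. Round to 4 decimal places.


Compute k*ln(n) = 10*ln(150) = 10*5.010635 = 50.106350.
Then -2*loglik = 694.
BIC = 50.106350 + 694 = 744.106350, which rounds to 744.1064.

744.1064


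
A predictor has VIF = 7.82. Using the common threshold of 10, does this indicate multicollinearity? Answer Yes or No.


The threshold is 10.
VIF = 7.82 is < 10.
Multicollinearity indication: No.

No


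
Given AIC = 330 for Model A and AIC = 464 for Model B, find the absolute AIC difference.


Absolute difference = |330 - 464| = 134.
The model with lower AIC (A) is preferred.

134


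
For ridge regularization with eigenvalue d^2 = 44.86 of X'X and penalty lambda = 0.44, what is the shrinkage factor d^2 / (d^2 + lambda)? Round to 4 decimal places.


Denominator = d^2 + lambda = 44.86 + 0.44 = 45.3000.
Shrinkage = 44.86 / 45.3000 = 0.9903.

0.9903


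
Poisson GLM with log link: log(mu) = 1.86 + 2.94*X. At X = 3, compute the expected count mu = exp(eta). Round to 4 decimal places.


Linear predictor: eta = 1.86 + (2.94)(3) = 10.6800.
Expected count: mu = exp(10.6800) = 43477.5504.

43477.5504


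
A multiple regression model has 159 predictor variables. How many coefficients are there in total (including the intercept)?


Including the intercept, the model has 159 predictor coefficients + 1 intercept.
Total = 160.

160


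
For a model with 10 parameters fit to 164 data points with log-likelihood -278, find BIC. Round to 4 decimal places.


Compute k*ln(n) = 10*ln(164) = 10*5.099866 = 50.998660.
Then -2*loglik = 556.
BIC = 50.998660 + 556 = 606.998660, which rounds to 606.9987.

606.9987


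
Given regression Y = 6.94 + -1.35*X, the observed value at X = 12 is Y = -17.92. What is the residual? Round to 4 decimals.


Predicted = 6.94 + -1.35 * 12 = -9.2600.
Residual = -17.92 - -9.2600 = -8.6600.

-8.6600


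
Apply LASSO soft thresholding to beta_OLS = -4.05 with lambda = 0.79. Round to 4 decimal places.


|beta_OLS| = 4.05.
lambda = 0.79.
Since |beta| > lambda, coefficient = sign(beta)*(|beta| - lambda) = -3.2600.
Result = -3.2600.

-3.2600


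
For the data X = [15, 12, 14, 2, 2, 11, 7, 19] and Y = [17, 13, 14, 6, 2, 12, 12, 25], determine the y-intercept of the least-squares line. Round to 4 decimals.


Compute b1 = 1.0579 from the OLS formula.
With xbar = 10.2500 and ybar = 12.6250, the intercept is:
b0 = 12.6250 - 1.0579 * 10.2500 = 1.7818.

1.7818


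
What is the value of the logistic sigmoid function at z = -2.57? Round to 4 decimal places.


exp(2.5700) = 13.0658.
1 + exp(-z) = 14.0658.
sigmoid = 1/14.0658 = 0.0711.

0.0711


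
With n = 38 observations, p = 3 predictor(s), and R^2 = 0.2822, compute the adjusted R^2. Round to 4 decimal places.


Plug in: Adj R^2 = 1 - (1 - 0.2822) * 37/34.
= 1 - 0.7178 * 37/34
= 1 - 26.5586 / 34
= 1 - 0.7811 = 0.2189.

0.2189


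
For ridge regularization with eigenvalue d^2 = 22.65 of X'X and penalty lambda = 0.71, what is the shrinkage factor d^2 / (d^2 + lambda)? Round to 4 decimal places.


Denominator = d^2 + lambda = 22.65 + 0.71 = 23.3600.
Shrinkage = 22.65 / 23.3600 = 0.9696.

0.9696


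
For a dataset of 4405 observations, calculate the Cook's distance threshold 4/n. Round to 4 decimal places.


Using the rule of thumb:
Threshold = 4 / 4405 = 0.0009.

0.0009


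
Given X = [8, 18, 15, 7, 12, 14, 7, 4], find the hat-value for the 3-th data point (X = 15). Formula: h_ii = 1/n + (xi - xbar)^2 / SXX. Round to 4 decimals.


n = 8, xbar = 10.6250.
SXX = sum((xi - xbar)^2) = 163.8750.
h = 1/8 + (15 - 10.6250)^2 / 163.8750 = 0.2418.

0.2418


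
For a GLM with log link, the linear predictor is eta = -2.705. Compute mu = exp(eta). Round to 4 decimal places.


The inverse log link gives:
mu = exp(-2.705) = 0.0669.

0.0669


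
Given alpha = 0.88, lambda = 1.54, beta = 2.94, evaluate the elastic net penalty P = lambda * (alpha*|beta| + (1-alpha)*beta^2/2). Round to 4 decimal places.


alpha * |beta| = 0.88 * 2.94 = 2.5872.
(1-alpha) * beta^2/2 = 0.12 * 8.6436/2 = 0.5186.
Total = 1.54 * (2.5872 + 0.5186) = 4.7830.

4.7830


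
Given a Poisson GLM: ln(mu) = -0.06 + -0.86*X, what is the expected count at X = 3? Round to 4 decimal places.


eta = -0.06 + -0.86 * 3 = -2.6400.
mu = exp(-2.6400) = 0.0714.

0.0714


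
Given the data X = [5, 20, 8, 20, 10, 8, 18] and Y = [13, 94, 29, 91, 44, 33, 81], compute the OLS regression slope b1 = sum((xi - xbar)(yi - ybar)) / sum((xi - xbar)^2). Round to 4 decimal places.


First compute the means: xbar = 12.7143, ybar = 55.0000.
Then S_xx = sum((xi - xbar)^2) = 245.4286.
S_xy = sum((xi - xbar)(yi - ybar)) = 1264.0000.
b1 = S_xy / S_xx = 1264.0000 / 245.4286 = 5.1502.

5.1502


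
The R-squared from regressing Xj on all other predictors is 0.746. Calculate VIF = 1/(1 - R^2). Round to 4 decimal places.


Using VIF = 1/(1 - R^2_j):
1 - 0.746 = 0.254.
VIF = 3.9370.

3.9370


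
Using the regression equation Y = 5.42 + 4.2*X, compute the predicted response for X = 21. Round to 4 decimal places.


Substitute X = 21 into the equation:
Y = 5.42 + 4.2 * 21 = 5.42 + 88.2000 = 93.6200.

93.6200


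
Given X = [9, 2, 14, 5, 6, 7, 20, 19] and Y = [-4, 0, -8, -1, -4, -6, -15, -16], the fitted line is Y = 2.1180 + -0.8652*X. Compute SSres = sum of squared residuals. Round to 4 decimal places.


Compute predicted values, then residuals = yi - yhat_i.
Residuals: [1.6688, -0.3876, 1.9948, 1.2080, -0.9268, -2.0616, 0.1860, -1.6792].
SSres = sum(residual^2) = 16.3371.

16.3371


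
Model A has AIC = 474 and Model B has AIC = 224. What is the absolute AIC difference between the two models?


Compute |474 - 224| = 250.
Model B has the smaller AIC.

250


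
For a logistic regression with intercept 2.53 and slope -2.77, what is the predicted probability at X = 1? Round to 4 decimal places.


Linear predictor: z = 2.53 + -2.77 * 1 = -0.2400.
P = 1/(1 + exp(0.2400)) = 1/(1 + 1.2712) = 0.4403.

0.4403


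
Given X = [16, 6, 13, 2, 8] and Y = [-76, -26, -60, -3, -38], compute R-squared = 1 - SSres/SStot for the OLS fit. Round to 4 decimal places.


Fit the OLS line: b0 = 5.4887, b1 = -5.1210.
SSres = 11.3855.
SStot = 3263.2000.
R^2 = 1 - 11.3855/3263.2000 = 0.9965.

0.9965
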